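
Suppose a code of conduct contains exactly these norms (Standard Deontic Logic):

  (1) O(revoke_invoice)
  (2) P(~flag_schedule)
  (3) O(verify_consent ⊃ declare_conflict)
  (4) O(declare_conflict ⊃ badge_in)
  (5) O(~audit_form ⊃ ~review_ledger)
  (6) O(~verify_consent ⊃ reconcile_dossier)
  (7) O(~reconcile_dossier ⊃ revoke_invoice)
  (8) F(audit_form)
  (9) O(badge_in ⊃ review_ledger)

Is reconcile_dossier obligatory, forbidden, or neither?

Premise 8 is F(audit_form), i.e. O(~audit_form).
Premise 5 is O(~audit_form ⊃ ~review_ledger); since O(~audit_form), deontic closure gives O(~review_ledger).
The contrapositive of premise 9 (O(badge_in ⊃ review_ledger)) is O(~review_ledger ⊃ ~badge_in), and O(~review_ledger) is already established, so O(~badge_in).
The contrapositive of premise 4 (O(declare_conflict ⊃ badge_in)) is O(~badge_in ⊃ ~declare_conflict), and O(~badge_in) is already established, so O(~declare_conflict).
Premise 3 is O(verify_consent ⊃ declare_conflict); contrapositively O(~declare_conflict ⊃ ~verify_consent). Since O(~declare_conflict) holds, K gives O(~verify_consent).
With premise 6, O(~verify_consent ⊃ reconcile_dossier), the K-axiom yields O(reconcile_dossier).
Premises 1, 2, 7 do not contribute to this derivation.
Hence reconcile_dossier is obligatory.

Obligatory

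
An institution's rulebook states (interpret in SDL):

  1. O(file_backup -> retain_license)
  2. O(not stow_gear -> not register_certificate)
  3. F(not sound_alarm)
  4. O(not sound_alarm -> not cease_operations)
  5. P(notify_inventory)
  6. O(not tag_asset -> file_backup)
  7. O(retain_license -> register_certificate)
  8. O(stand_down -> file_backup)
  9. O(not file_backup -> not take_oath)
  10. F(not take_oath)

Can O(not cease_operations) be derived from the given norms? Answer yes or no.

No

Premise 4 is O(not sound_alarm -> not cease_operations), but O(not sound_alarm) is not derivable from the premises, so it does not yield O(not cease_operations).
No other premise forces O(not cease_operations). An ideal world satisfying every premise can still have not cease_operations false, so O(not cease_operations) is not derivable.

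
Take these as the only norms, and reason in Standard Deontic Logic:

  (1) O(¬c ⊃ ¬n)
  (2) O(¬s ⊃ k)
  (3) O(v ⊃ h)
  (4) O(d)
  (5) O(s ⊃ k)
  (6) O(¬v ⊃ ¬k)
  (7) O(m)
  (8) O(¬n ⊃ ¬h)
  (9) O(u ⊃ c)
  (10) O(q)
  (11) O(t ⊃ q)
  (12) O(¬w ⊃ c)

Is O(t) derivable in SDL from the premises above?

No

Premise 11 is O(t ⊃ q); even if O(q) held, inferring O(t) would be affirming the consequent — invalid.
No other premise forces O(t). An ideal world satisfying every premise can still have t false, so O(t) is not derivable.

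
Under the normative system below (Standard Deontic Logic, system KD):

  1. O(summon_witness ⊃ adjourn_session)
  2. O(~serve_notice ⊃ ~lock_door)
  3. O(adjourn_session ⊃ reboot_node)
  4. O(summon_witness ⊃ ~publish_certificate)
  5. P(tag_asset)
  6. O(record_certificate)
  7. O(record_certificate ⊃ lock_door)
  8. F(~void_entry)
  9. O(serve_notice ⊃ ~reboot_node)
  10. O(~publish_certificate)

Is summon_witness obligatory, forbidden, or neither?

Forbidden

Premise 6 states O(record_certificate) outright.
From O(record_certificate) and premise 7, O(record_certificate ⊃ lock_door), we obtain O(lock_door).
The contrapositive of premise 2 (O(~serve_notice ⊃ ~lock_door)) is O(lock_door ⊃ serve_notice), and O(lock_door) is already established, so O(serve_notice).
Premise 9 is O(serve_notice ⊃ ~reboot_node); since O(serve_notice), deontic closure gives O(~reboot_node).
Premise 3, O(adjourn_session ⊃ reboot_node), contraposes to O(~reboot_node ⊃ ~adjourn_session); with O(~reboot_node) we get O(~adjourn_session).
Premise 1, O(summon_witness ⊃ adjourn_session), contraposes to O(~adjourn_session ⊃ ~summon_witness); with O(~adjourn_session) we get O(~summon_witness).
Premises 4, 5, 8, 10 do not contribute to this derivation.
Thus O(~summon_witness), which is F(summon_witness): summon_witness is forbidden.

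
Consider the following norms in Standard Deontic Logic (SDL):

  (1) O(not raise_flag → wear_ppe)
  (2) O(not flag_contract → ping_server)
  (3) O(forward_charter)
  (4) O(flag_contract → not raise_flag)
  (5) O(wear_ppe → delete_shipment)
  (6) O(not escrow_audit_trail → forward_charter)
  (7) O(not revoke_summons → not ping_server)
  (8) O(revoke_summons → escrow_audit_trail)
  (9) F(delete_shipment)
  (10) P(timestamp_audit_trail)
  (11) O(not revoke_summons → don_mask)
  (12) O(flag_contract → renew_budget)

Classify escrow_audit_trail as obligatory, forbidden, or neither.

Premise 9, F(delete_shipment), is equivalent to O(not delete_shipment).
Premise 5, O(wear_ppe → delete_shipment), contraposes to O(not delete_shipment → not wear_ppe); with O(not delete_shipment) we get O(not wear_ppe).
Premise 1, O(not raise_flag → wear_ppe), contraposes to O(not wear_ppe → raise_flag); with O(not wear_ppe) we get O(raise_flag).
The contrapositive of premise 4 (O(flag_contract → not raise_flag)) is O(raise_flag → not flag_contract), and O(raise_flag) is already established, so O(not flag_contract).
From O(not flag_contract) and premise 2, O(not flag_contract → ping_server), we obtain O(ping_server).
Premise 7 is O(not revoke_summons → not ping_server); contrapositively O(ping_server → revoke_summons). Since O(ping_server) holds, K gives O(revoke_summons).
Premise 8 is O(revoke_summons → escrow_audit_trail); since O(revoke_summons), deontic closure gives O(escrow_audit_trail).
Premises 3, 6, 10, 11, 12 do not contribute to this derivation.
Hence escrow_audit_trail is obligatory.

Obligatory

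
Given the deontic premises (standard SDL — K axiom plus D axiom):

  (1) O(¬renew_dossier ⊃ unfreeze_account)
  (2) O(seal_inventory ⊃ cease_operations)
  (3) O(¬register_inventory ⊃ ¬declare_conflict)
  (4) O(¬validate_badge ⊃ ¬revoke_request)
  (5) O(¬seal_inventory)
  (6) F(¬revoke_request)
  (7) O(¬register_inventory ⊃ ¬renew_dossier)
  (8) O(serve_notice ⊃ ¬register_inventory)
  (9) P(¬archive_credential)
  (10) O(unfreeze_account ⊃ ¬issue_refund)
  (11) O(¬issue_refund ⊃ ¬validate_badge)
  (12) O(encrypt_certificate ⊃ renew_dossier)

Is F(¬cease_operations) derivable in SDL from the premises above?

No

Premise 2 is O(seal_inventory ⊃ cease_operations), but O(seal_inventory) is not derivable from the premises, so it does not yield O(cease_operations).
No other premise forces O(cease_operations). An ideal world satisfying every premise can still have ¬cease_operations true, so F(¬cease_operations) is not derivable.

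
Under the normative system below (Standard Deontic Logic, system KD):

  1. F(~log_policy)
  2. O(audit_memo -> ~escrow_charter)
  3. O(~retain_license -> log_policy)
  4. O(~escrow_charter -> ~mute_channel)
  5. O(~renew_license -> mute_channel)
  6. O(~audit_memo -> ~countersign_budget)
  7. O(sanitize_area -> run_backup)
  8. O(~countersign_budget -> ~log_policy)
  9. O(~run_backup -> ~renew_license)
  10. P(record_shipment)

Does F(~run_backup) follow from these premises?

Yes

F(~log_policy) at premise 1 means O(log_policy).
Premise 8 is O(~countersign_budget -> ~log_policy); contrapositively O(log_policy -> countersign_budget). Since O(log_policy) holds, K gives O(countersign_budget).
The contrapositive of premise 6 (O(~audit_memo -> ~countersign_budget)) is O(countersign_budget -> audit_memo), and O(countersign_budget) is already established, so O(audit_memo).
Premise 2 is O(audit_memo -> ~escrow_charter); since O(audit_memo), deontic closure gives O(~escrow_charter).
Applying K to premise 4 (O(~escrow_charter -> ~mute_channel)) and O(~escrow_charter) yields O(~mute_channel).
Premise 5 is O(~renew_license -> mute_channel); contrapositively O(~mute_channel -> renew_license). Since O(~mute_channel) holds, K gives O(renew_license).
The contrapositive of premise 9 (O(~run_backup -> ~renew_license)) is O(renew_license -> run_backup), and O(renew_license) is already established, so O(run_backup).
Premises 3, 7, 10 do not contribute to this derivation.
So O(run_backup) holds, i.e. F(~run_backup). The claim follows.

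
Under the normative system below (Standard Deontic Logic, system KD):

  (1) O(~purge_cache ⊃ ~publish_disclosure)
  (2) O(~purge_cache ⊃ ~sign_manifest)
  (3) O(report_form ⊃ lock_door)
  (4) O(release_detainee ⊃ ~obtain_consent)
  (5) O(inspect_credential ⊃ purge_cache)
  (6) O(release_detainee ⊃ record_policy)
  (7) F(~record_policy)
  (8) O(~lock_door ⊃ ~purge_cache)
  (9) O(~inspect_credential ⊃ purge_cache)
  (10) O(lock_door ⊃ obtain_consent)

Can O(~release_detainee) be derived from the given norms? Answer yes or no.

Yes

By case analysis on ~inspect_credential: premise 9 gives O(~inspect_credential ⊃ purge_cache) and premise 5 gives O(inspect_credential ⊃ purge_cache), so O(purge_cache) either way.
Premise 8 is O(~lock_door ⊃ ~purge_cache); contrapositively O(purge_cache ⊃ lock_door). Since O(purge_cache) holds, K gives O(lock_door).
Applying K to premise 10 (O(lock_door ⊃ obtain_consent)) and O(lock_door) yields O(obtain_consent).
The contrapositive of premise 4 (O(release_detainee ⊃ ~obtain_consent)) is O(obtain_consent ⊃ ~release_detainee), and O(obtain_consent) is already established, so O(~release_detainee).
Premises 1, 2, 3, 6, 7 do not contribute to this derivation.
So O(~release_detainee) follows.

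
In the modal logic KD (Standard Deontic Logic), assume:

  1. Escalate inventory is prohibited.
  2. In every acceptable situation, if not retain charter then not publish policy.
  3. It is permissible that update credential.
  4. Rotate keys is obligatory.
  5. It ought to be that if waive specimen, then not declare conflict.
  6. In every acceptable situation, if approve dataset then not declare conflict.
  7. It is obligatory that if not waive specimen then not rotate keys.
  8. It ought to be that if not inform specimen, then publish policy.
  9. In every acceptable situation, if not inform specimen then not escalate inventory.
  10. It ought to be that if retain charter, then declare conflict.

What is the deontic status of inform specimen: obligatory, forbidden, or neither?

Obligatory

Premise 4 gives O(rotate_keys).
The contrapositive of premise 7 (O(¬waive_specimen → ¬rotate_keys)) is O(rotate_keys → waive_specimen), and O(rotate_keys) is already established, so O(waive_specimen).
Applying K to premise 5 (O(waive_specimen → ¬declare_conflict)) and O(waive_specimen) yields O(¬declare_conflict).
Premise 10 is O(retain_charter → declare_conflict); contrapositively O(¬declare_conflict → ¬retain_charter). Since O(¬declare_conflict) holds, K gives O(¬retain_charter).
Premise 2 is O(¬retain_charter → ¬publish_policy); since O(¬retain_charter), deontic closure gives O(¬publish_policy).
Premise 8 is O(¬inform_specimen → publish_policy); contrapositively O(¬publish_policy → inform_specimen). Since O(¬publish_policy) holds, K gives O(inform_specimen).
Premises 1, 3, 6, 9 do not contribute to this derivation.
Hence inform_specimen is obligatory.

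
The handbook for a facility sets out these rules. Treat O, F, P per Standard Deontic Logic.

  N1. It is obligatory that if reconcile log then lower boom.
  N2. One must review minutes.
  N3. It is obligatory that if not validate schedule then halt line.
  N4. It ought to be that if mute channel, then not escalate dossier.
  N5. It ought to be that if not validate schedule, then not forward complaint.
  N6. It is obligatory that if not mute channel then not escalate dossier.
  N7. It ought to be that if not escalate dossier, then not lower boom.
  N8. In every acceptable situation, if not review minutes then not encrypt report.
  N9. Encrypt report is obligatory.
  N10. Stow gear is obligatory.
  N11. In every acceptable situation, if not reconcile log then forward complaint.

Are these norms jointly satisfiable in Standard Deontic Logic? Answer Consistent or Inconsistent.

Consistent

Premise 8 is O(¬review_minutes → ¬encrypt_report), but O(¬review_minutes) is not derivable from the premises, so it does not yield O(¬encrypt_report).
So O(¬encrypt_report) is not derivable, and the apparent clash with O(encrypt_report) does not arise.
A world satisfying every obligation exists (e.g. encrypt_report=true, escalate_dossier=false, forward_complaint=true, halt_line=false, lower_boom=false, mute_channel=false, reconcile_log=false, review_minutes=true, stow_gear=true, validate_schedule=true); no atom is both obligatory and forbidden, so the set is consistent.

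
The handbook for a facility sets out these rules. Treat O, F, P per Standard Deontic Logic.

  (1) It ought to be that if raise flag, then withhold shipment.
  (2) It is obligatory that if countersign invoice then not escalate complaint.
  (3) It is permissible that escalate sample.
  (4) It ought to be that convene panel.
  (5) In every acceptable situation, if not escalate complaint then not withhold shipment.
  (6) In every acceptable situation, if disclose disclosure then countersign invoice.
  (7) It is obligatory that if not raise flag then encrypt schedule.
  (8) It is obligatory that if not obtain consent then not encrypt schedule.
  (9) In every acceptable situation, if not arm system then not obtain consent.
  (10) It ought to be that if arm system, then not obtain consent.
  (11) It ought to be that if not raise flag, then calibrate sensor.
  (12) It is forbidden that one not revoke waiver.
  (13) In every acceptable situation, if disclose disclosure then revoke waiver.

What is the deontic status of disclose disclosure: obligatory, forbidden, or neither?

Premises 9 and 10 cover both cases: O(¬arm_system → ¬obtain_consent) and O(arm_system → ¬obtain_consent). Since ¬arm_system ∨ arm_system is a tautology, O(¬obtain_consent) follows.
From O(¬obtain_consent) and premise 8, O(¬obtain_consent → ¬encrypt_schedule), we obtain O(¬encrypt_schedule).
The contrapositive of premise 7 (O(¬raise_flag → encrypt_schedule)) is O(¬encrypt_schedule → raise_flag), and O(¬encrypt_schedule) is already established, so O(raise_flag).
With premise 1, O(raise_flag → withhold_shipment), the K-axiom yields O(withhold_shipment).
Premise 5 is O(¬escalate_complaint → ¬withhold_shipment); contrapositively O(withhold_shipment → escalate_complaint). Since O(withhold_shipment) holds, K gives O(escalate_complaint).
Premise 2, O(countersign_invoice → ¬escalate_complaint), contraposes to O(escalate_complaint → ¬countersign_invoice); with O(escalate_complaint) we get O(¬countersign_invoice).
Premise 6, O(disclose_disclosure → countersign_invoice), contraposes to O(¬countersign_invoice → ¬disclose_disclosure); with O(¬countersign_invoice) we get O(¬disclose_disclosure).
Premises 3, 4, 11, 12, 13 do not contribute to this derivation.
Thus O(¬disclose_disclosure), which is F(disclose_disclosure): disclose_disclosure is forbidden.

Forbidden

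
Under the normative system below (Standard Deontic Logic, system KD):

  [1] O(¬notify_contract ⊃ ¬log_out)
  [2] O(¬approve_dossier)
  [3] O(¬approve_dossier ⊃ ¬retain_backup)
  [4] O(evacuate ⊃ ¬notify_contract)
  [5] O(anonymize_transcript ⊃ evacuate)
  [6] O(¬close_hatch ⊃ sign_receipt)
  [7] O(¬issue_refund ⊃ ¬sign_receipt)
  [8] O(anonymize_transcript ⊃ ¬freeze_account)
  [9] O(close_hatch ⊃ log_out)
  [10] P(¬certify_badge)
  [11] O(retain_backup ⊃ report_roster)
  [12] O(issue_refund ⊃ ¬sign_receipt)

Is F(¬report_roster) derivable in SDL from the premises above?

Premise 11 is O(retain_backup ⊃ report_roster), but O(retain_backup) is not derivable from the premises, so it does not yield O(report_roster).
No other premise forces O(report_roster). An ideal world satisfying every premise can still have ¬report_roster true, so F(¬report_roster) is not derivable.

No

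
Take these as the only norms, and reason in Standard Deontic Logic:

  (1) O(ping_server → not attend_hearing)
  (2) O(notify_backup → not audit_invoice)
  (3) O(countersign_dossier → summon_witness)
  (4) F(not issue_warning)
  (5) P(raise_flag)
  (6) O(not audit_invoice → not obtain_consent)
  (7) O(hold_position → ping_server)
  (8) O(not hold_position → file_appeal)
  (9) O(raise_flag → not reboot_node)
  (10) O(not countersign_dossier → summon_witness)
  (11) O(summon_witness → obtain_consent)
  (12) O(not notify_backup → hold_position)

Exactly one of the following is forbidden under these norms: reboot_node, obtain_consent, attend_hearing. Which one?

Premises 10 and 3 cover both cases: O(not countersign_dossier → summon_witness) and O(countersign_dossier → summon_witness). Since not countersign_dossier ∨ countersign_dossier is a tautology, O(summon_witness) follows.
With premise 11, O(summon_witness → obtain_consent), the K-axiom yields O(obtain_consent).
The contrapositive of premise 6 (O(not audit_invoice → not obtain_consent)) is O(obtain_consent → audit_invoice), and O(obtain_consent) is already established, so O(audit_invoice).
Premise 2, O(notify_backup → not audit_invoice), contraposes to O(audit_invoice → not notify_backup); with O(audit_invoice) we get O(not notify_backup).
Premise 12 is O(not notify_backup → hold_position); since O(not notify_backup), deontic closure gives O(hold_position).
Premise 7 is O(hold_position → ping_server); since O(hold_position), deontic closure gives O(ping_server).
Applying K to premise 1 (O(ping_server → not attend_hearing)) and O(ping_server) yields O(not attend_hearing).
So O(not attend_hearing) holds, i.e. attend_hearing is forbidden. None of the other listed options is forbidden under the premises.

attend_hearing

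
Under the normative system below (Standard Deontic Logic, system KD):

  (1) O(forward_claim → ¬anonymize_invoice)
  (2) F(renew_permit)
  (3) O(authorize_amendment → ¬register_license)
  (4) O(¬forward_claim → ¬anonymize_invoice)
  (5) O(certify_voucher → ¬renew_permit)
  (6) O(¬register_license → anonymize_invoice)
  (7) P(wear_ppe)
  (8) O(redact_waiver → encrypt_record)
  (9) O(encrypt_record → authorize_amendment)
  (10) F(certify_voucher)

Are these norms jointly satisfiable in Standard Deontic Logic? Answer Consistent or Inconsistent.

Consistent

Premise 5 is O(certify_voucher → ¬renew_permit); even if O(¬renew_permit) held, inferring O(certify_voucher) would be affirming the consequent — invalid.
So O(certify_voucher) is not derivable, and the apparent clash with O(¬certify_voucher) does not arise.
A world satisfying every obligation exists (e.g. anonymize_invoice=false, authorize_amendment=false, certify_voucher=false, encrypt_record=false, forward_claim=false, redact_waiver=false, register_license=true, renew_permit=false, wear_ppe=false); no atom is both obligatory and forbidden, so the set is consistent.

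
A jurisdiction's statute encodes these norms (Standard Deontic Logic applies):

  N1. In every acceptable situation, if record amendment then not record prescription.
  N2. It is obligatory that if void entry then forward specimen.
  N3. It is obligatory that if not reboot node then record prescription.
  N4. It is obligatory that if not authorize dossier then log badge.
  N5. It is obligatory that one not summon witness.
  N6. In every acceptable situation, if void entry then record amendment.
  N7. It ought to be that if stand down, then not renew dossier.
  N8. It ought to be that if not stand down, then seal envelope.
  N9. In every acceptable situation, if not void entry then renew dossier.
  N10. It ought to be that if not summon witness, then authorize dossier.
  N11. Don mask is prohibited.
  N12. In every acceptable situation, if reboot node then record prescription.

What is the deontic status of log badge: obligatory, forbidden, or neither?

Neither

Premise 4 is O(¬authorize_dossier → log_badge), but O(¬authorize_dossier) is not derivable from the premises, so it does not yield O(log_badge).
No premise or chain of K-axiom applications forces O(log_badge), and none forces O(¬log_badge). So log_badge is neither obligatory nor forbidden under these norms.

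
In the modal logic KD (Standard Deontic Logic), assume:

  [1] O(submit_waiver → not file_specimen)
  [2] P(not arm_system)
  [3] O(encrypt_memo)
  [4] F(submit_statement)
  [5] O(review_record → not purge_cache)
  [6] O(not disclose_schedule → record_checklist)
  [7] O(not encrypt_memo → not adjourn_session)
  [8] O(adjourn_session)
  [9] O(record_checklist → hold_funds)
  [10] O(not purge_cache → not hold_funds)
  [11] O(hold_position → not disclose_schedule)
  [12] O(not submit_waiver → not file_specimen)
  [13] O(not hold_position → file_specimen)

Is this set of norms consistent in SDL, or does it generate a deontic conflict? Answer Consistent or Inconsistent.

Premise 7 is O(not encrypt_memo → not adjourn_session), but O(not encrypt_memo) is not derivable from the premises, so it does not yield O(not adjourn_session).
So O(not adjourn_session) is not derivable, and the apparent clash with O(adjourn_session) does not arise.
A world satisfying every obligation exists (e.g. adjourn_session=true, arm_system=false, disclose_schedule=false, encrypt_memo=true, file_specimen=false, hold_funds=true, hold_position=true, purge_cache=true, record_checklist=true, review_record=false, submit_statement=false, submit_waiver=false); no atom is both obligatory and forbidden, so the set is consistent.

Consistent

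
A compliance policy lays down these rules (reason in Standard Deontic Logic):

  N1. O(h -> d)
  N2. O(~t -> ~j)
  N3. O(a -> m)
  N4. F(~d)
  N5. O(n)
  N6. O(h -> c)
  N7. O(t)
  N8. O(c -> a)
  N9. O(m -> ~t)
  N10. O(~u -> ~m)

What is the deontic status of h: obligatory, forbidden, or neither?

Forbidden

From premise 7 we have O(t).
The contrapositive of premise 9 (O(m -> ~t)) is O(t -> ~m), and O(t) is already established, so O(~m).
Premise 3 is O(a -> m); contrapositively O(~m -> ~a). Since O(~m) holds, K gives O(~a).
Premise 8, O(c -> a), contraposes to O(~a -> ~c); with O(~a) we get O(~c).
Premise 6 is O(h -> c); contrapositively O(~c -> ~h). Since O(~c) holds, K gives O(~h).
Premises 1, 2, 4, 5, 10 do not contribute to this derivation.
Thus O(~h), which is F(h): h is forbidden.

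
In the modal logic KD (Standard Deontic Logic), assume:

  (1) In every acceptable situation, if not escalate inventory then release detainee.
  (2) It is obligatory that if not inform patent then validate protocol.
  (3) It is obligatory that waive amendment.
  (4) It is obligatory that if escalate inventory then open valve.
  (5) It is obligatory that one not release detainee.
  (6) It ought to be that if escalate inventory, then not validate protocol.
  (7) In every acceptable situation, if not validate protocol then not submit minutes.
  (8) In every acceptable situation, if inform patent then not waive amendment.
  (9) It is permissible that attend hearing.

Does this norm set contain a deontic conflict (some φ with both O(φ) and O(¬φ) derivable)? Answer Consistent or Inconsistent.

Premise 3 gives O(waive_amendment).
Premise 8 is O(inform_patent → ¬waive_amendment); contrapositively O(waive_amendment → ¬inform_patent). Since O(waive_amendment) holds, K gives O(¬inform_patent).
Applying K to premise 2 (O(¬inform_patent → validate_protocol)) and O(¬inform_patent) yields O(validate_protocol).
Premise 6, O(escalate_inventory → ¬validate_protocol), contraposes to O(validate_protocol → ¬escalate_inventory); with O(validate_protocol) we get O(¬escalate_inventory).
Premise 1 is O(¬escalate_inventory → release_detainee); since O(¬escalate_inventory), deontic closure gives O(release_detainee).
But premise 5 directly asserts O(¬release_detainee).
We now have both O(release_detainee) and O(¬release_detainee) — release_detainee is simultaneously obligatory and forbidden, violating the D-axiom.

Inconsistent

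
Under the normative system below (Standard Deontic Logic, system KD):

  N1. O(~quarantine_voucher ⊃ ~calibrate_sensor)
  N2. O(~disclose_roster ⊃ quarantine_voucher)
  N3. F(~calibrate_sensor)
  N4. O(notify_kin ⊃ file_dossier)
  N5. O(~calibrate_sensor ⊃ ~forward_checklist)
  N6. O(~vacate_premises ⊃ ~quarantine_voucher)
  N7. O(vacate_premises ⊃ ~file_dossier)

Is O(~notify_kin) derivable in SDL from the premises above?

Premise 3, F(~calibrate_sensor), is equivalent to O(calibrate_sensor).
The contrapositive of premise 1 (O(~quarantine_voucher ⊃ ~calibrate_sensor)) is O(calibrate_sensor ⊃ quarantine_voucher), and O(calibrate_sensor) is already established, so O(quarantine_voucher).
Premise 6 is O(~vacate_premises ⊃ ~quarantine_voucher); contrapositively O(quarantine_voucher ⊃ vacate_premises). Since O(quarantine_voucher) holds, K gives O(vacate_premises).
Applying K to premise 7 (O(vacate_premises ⊃ ~file_dossier)) and O(vacate_premises) yields O(~file_dossier).
Premise 4, O(notify_kin ⊃ file_dossier), contraposes to O(~file_dossier ⊃ ~notify_kin); with O(~file_dossier) we get O(~notify_kin).
Premises 2, 5 do not contribute to this derivation.
So O(~notify_kin) follows.

Yes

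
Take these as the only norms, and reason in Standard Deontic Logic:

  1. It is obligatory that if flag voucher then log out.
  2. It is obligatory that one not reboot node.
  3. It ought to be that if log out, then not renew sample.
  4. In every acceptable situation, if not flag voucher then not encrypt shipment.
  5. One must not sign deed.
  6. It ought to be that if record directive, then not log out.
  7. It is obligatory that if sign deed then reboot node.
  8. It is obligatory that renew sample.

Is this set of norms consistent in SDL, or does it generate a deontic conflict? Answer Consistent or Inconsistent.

Premise 7 is O(sign_deed → reboot_node), but O(sign_deed) is not derivable from the premises, so it does not yield O(reboot_node).
So O(reboot_node) is not derivable, and the apparent clash with O(¬reboot_node) does not arise.
A world satisfying every obligation exists (e.g. encrypt_shipment=false, flag_voucher=false, log_out=false, reboot_node=false, record_directive=false, renew_sample=true, sign_deed=false); no atom is both obligatory and forbidden, so the set is consistent.

Consistent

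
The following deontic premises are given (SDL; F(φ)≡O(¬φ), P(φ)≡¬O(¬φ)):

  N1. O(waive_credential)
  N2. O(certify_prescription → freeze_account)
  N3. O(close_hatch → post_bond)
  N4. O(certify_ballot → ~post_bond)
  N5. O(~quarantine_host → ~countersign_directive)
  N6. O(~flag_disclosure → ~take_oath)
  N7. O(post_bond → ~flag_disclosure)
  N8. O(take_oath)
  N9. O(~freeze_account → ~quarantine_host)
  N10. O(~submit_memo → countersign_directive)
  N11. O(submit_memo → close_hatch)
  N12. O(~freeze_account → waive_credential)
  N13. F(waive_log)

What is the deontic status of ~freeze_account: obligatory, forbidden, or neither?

Premise 8 states O(take_oath) outright.
The contrapositive of premise 6 (O(~flag_disclosure → ~take_oath)) is O(take_oath → flag_disclosure), and O(take_oath) is already established, so O(flag_disclosure).
Premise 7 is O(post_bond → ~flag_disclosure); contrapositively O(flag_disclosure → ~post_bond). Since O(flag_disclosure) holds, K gives O(~post_bond).
The contrapositive of premise 3 (O(close_hatch → post_bond)) is O(~post_bond → ~close_hatch), and O(~post_bond) is already established, so O(~close_hatch).
Premise 11, O(submit_memo → close_hatch), contraposes to O(~close_hatch → ~submit_memo); with O(~close_hatch) we get O(~submit_memo).
Premise 10 is O(~submit_memo → countersign_directive); since O(~submit_memo), deontic closure gives O(countersign_directive).
Premise 5, O(~quarantine_host → ~countersign_directive), contraposes to O(countersign_directive → quarantine_host); with O(countersign_directive) we get O(quarantine_host).
The contrapositive of premise 9 (O(~freeze_account → ~quarantine_host)) is O(quarantine_host → freeze_account), and O(quarantine_host) is already established, so O(freeze_account).
Premises 1, 2, 4, 12, 13 do not contribute to this derivation.
Thus O(freeze_account), which is F(~freeze_account): ~freeze_account is forbidden.

Forbidden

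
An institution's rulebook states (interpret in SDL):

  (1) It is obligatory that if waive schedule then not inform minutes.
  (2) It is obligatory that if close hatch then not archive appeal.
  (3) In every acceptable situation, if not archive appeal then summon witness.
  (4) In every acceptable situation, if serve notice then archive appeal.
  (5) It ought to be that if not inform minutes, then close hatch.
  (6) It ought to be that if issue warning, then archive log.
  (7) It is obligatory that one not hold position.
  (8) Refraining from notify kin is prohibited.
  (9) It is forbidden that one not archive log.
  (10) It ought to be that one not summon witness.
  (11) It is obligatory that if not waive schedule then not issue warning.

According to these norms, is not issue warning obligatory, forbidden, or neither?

From premise 10 we have O(¬summon_witness).
Premise 3 is O(¬archive_appeal → summon_witness); contrapositively O(¬summon_witness → archive_appeal). Since O(¬summon_witness) holds, K gives O(archive_appeal).
Premise 2 is O(close_hatch → ¬archive_appeal); contrapositively O(archive_appeal → ¬close_hatch). Since O(archive_appeal) holds, K gives O(¬close_hatch).
Premise 5 is O(¬inform_minutes → close_hatch); contrapositively O(¬close_hatch → inform_minutes). Since O(¬close_hatch) holds, K gives O(inform_minutes).
Premise 1, O(waive_schedule → ¬inform_minutes), contraposes to O(inform_minutes → ¬waive_schedule); with O(inform_minutes) we get O(¬waive_schedule).
With premise 11, O(¬waive_schedule → ¬issue_warning), the K-axiom yields O(¬issue_warning).
Premises 4, 6, 7, 8, 9 do not contribute to this derivation.
Hence ¬issue_warning is obligatory.

Obligatory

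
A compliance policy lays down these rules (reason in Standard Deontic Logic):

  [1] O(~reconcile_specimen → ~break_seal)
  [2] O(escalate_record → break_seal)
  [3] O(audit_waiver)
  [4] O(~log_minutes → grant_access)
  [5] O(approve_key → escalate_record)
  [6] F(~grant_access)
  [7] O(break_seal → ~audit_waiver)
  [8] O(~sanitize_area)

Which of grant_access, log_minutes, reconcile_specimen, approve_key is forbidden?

approve_key

Premise 3 gives O(audit_waiver).
Premise 7 is O(break_seal → ~audit_waiver); contrapositively O(audit_waiver → ~break_seal). Since O(audit_waiver) holds, K gives O(~break_seal).
Premise 2, O(escalate_record → break_seal), contraposes to O(~break_seal → ~escalate_record); with O(~break_seal) we get O(~escalate_record).
Premise 5 is O(approve_key → escalate_record); contrapositively O(~escalate_record → ~approve_key). Since O(~escalate_record) holds, K gives O(~approve_key).
So O(~approve_key) holds, i.e. approve_key is forbidden. None of the other listed options is forbidden under the premises.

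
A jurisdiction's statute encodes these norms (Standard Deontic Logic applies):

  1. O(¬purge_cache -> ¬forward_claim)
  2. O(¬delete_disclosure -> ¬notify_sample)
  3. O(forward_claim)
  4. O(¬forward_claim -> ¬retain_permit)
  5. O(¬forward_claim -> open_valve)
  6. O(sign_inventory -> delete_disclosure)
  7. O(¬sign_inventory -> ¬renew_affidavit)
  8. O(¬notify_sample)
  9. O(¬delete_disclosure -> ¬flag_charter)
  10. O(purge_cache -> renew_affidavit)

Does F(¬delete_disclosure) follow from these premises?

Yes

Premise 3 states O(forward_claim) outright.
The contrapositive of premise 1 (O(¬purge_cache -> ¬forward_claim)) is O(forward_claim -> purge_cache), and O(forward_claim) is already established, so O(purge_cache).
Applying K to premise 10 (O(purge_cache -> renew_affidavit)) and O(purge_cache) yields O(renew_affidavit).
Premise 7, O(¬sign_inventory -> ¬renew_affidavit), contraposes to O(renew_affidavit -> sign_inventory); with O(renew_affidavit) we get O(sign_inventory).
With premise 6, O(sign_inventory -> delete_disclosure), the K-axiom yields O(delete_disclosure).
Premises 2, 4, 5, 8, 9 do not contribute to this derivation.
So O(delete_disclosure) holds, i.e. F(¬delete_disclosure). The claim follows.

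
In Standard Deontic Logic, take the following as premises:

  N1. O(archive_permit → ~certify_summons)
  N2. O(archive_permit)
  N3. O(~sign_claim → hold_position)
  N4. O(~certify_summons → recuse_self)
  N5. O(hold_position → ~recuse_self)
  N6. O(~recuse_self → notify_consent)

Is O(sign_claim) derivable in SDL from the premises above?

From premise 2 we have O(archive_permit).
Premise 1 is O(archive_permit → ~certify_summons); since O(archive_permit), deontic closure gives O(~certify_summons).
With premise 4, O(~certify_summons → recuse_self), the K-axiom yields O(recuse_self).
Premise 5, O(hold_position → ~recuse_self), contraposes to O(recuse_self → ~hold_position); with O(recuse_self) we get O(~hold_position).
The contrapositive of premise 3 (O(~sign_claim → hold_position)) is O(~hold_position → sign_claim), and O(~hold_position) is already established, so O(sign_claim).
Premise 6 does not contribute to this derivation.
So O(sign_claim) follows.

Yes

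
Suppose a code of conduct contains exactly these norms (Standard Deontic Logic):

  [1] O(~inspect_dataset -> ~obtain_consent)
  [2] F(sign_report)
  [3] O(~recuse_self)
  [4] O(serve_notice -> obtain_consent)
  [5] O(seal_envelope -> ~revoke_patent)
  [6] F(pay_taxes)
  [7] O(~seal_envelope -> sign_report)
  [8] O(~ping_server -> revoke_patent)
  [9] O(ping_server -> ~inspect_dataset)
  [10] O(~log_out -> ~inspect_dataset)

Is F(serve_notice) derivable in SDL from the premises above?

Premise 2, F(sign_report), is equivalent to O(~sign_report).
Premise 7 is O(~seal_envelope -> sign_report); contrapositively O(~sign_report -> seal_envelope). Since O(~sign_report) holds, K gives O(seal_envelope).
Premise 5 is O(seal_envelope -> ~revoke_patent); since O(seal_envelope), deontic closure gives O(~revoke_patent).
Premise 8 is O(~ping_server -> revoke_patent); contrapositively O(~revoke_patent -> ping_server). Since O(~revoke_patent) holds, K gives O(ping_server).
With premise 9, O(ping_server -> ~inspect_dataset), the K-axiom yields O(~inspect_dataset).
Applying K to premise 1 (O(~inspect_dataset -> ~obtain_consent)) and O(~inspect_dataset) yields O(~obtain_consent).
Premise 4 is O(serve_notice -> obtain_consent); contrapositively O(~obtain_consent -> ~serve_notice). Since O(~obtain_consent) holds, K gives O(~serve_notice).
Premises 3, 6, 10 do not contribute to this derivation.
So O(~serve_notice) holds, i.e. F(serve_notice). The claim follows.

Yes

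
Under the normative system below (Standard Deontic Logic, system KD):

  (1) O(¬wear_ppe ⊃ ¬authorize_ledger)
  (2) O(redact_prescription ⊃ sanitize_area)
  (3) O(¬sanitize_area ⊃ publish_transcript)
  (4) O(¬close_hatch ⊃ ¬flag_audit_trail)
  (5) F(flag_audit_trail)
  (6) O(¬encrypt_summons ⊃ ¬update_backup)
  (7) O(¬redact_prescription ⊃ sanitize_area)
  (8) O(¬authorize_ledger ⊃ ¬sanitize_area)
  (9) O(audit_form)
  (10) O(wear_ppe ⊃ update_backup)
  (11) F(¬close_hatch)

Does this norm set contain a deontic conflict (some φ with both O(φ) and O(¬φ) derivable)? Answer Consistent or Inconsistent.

Consistent

Premise 4 is O(¬close_hatch ⊃ ¬flag_audit_trail); even if O(¬flag_audit_trail) held, inferring O(¬close_hatch) would be affirming the consequent — invalid.
So O(¬close_hatch) is not derivable, and the apparent clash with O(close_hatch) does not arise.
A world satisfying every obligation exists (e.g. audit_form=true, authorize_ledger=true, close_hatch=true, encrypt_summons=true, flag_audit_trail=false, publish_transcript=false, redact_prescription=false, sanitize_area=true, update_backup=true, wear_ppe=true); no atom is both obligatory and forbidden, so the set is consistent.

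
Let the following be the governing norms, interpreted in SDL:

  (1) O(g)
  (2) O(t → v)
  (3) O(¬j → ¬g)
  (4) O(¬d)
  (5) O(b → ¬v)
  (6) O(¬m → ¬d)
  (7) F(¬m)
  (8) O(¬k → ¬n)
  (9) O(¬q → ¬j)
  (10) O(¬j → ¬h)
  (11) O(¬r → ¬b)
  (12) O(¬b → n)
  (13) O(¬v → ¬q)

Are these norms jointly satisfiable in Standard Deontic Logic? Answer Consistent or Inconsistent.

Premise 6 is O(¬m → ¬d); even if O(¬d) held, inferring O(¬m) would be affirming the consequent — invalid.
So O(¬m) is not derivable, and the apparent clash with O(m) does not arise.
A world satisfying every obligation exists (e.g. b=false, d=false, g=true, h=false, j=true, k=true, m=true, n=true, q=true, r=false, t=false, v=true); no atom is both obligatory and forbidden, so the set is consistent.

Consistent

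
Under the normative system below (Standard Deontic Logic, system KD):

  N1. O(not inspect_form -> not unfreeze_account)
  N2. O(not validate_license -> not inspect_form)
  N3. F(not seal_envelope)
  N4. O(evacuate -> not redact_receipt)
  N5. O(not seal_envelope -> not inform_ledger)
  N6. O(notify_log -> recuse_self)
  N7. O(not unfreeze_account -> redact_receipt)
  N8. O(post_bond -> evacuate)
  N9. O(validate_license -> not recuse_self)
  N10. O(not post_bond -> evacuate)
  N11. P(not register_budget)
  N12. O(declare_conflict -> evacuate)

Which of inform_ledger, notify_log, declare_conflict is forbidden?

Premises 8 and 10 cover both cases: O(post_bond -> evacuate) and O(not post_bond -> evacuate). Since post_bond ∨ not post_bond is a tautology, O(evacuate) follows.
From O(evacuate) and premise 4, O(evacuate -> not redact_receipt), we obtain O(not redact_receipt).
The contrapositive of premise 7 (O(not unfreeze_account -> redact_receipt)) is O(not redact_receipt -> unfreeze_account), and O(not redact_receipt) is already established, so O(unfreeze_account).
The contrapositive of premise 1 (O(not inspect_form -> not unfreeze_account)) is O(unfreeze_account -> inspect_form), and O(unfreeze_account) is already established, so O(inspect_form).
Premise 2, O(not validate_license -> not inspect_form), contraposes to O(inspect_form -> validate_license); with O(inspect_form) we get O(validate_license).
With premise 9, O(validate_license -> not recuse_self), the K-axiom yields O(not recuse_self).
Premise 6, O(notify_log -> recuse_self), contraposes to O(not recuse_self -> not notify_log); with O(not recuse_self) we get O(not notify_log).
So O(not notify_log) holds, i.e. notify_log is forbidden. None of the other listed options is forbidden under the premises.

notify_log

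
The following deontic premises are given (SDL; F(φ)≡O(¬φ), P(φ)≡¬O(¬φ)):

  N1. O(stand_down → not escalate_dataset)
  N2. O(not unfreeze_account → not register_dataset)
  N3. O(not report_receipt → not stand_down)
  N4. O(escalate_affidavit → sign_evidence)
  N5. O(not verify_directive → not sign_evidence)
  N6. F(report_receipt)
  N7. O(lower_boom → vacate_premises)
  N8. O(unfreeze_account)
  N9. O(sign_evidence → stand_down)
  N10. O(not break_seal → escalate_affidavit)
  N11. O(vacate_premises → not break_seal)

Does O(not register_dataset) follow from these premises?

Premise 2 is O(not unfreeze_account → not register_dataset), but O(not unfreeze_account) is not derivable from the premises, so it does not yield O(not register_dataset).
No other premise forces O(not register_dataset). An ideal world satisfying every premise can still have not register_dataset false, so O(not register_dataset) is not derivable.

No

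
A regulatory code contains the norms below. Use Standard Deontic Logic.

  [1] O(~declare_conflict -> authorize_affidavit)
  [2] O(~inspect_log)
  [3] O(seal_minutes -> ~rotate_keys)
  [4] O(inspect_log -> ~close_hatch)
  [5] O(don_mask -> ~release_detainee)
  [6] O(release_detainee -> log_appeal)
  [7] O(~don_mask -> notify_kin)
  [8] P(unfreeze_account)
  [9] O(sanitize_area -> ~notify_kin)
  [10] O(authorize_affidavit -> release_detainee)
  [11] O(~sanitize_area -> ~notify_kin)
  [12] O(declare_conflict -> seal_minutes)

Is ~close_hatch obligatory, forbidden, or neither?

Premise 4 is O(inspect_log -> ~close_hatch), but O(inspect_log) is not derivable from the premises, so it does not yield O(~close_hatch).
No premise or chain of K-axiom applications forces O(~close_hatch), and none forces O(close_hatch). So ~close_hatch is neither obligatory nor forbidden under these norms.

Neither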